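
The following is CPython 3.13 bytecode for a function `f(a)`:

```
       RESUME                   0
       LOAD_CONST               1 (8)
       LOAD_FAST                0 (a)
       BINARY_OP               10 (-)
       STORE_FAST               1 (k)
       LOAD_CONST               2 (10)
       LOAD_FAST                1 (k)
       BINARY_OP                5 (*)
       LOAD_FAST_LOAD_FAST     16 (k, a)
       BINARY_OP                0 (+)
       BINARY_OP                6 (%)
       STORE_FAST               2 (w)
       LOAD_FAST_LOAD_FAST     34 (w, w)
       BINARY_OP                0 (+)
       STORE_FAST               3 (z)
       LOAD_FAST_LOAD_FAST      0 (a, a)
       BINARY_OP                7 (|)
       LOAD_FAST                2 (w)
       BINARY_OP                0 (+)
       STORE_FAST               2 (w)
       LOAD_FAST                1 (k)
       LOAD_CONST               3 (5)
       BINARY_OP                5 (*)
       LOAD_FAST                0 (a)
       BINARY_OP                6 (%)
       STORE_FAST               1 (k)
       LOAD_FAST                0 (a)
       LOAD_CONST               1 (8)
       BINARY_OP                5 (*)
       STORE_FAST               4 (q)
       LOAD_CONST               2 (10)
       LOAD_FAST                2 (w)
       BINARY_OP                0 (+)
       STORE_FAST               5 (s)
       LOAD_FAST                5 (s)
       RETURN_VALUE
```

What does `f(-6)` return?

LOAD_CONST → push 8. Stack: [8]
LOAD_FAST a → push -6. Stack: [8, -6]
BINARY_OP - → 8 - -6 = 14. Stack: [14]
STORE_FAST k → k=14. Stack: []
LOAD_CONST → push 10. Stack: [10]
LOAD_FAST k → push 14. Stack: [10, 14]
BINARY_OP * → 10 * 14 = 140. Stack: [140]
LOAD_FAST_LOAD_FAST k,a → push 14,-6. Stack: [140, 14, -6]
BINARY_OP + → 14 + -6 = 8. Stack: [140, 8]
BINARY_OP % → 140 % 8 = 4. Stack: [4]
STORE_FAST w → w=4. Stack: []
LOAD_FAST_LOAD_FAST w,w → push 4,4. Stack: [4, 4]
BINARY_OP + → 4 + 4 = 8. Stack: [8]
STORE_FAST z → z=8. Stack: []
LOAD_FAST_LOAD_FAST a,a → push -6,-6. Stack: [-6, -6]
BINARY_OP | → -6 | -6 = -6. Stack: [-6]
LOAD_FAST w → push 4. Stack: [-6, 4]
BINARY_OP + → -6 + 4 = -2. Stack: [-2]
STORE_FAST w → w=-2. Stack: []
LOAD_FAST k → push 14. Stack: [14]
LOAD_CONST → push 5. Stack: [14, 5]
BINARY_OP * → 14 * 5 = 70. Stack: [70]
LOAD_FAST a → push -6. Stack: [70, -6]
BINARY_OP % → 70 % -6 = -2. Stack: [-2]
STORE_FAST k → k=-2. Stack: []
LOAD_FAST a → push -6. Stack: [-6]
LOAD_CONST → push 8. Stack: [-6, 8]
BINARY_OP * → -6 * 8 = -48. Stack: [-48]
STORE_FAST q → q=-48. Stack: []
LOAD_CONST → push 10. Stack: [10]
LOAD_FAST w → push -2. Stack: [10, -2]
BINARY_OP + → 10 + -2 = 8. Stack: [8]
STORE_FAST s → s=8. Stack: []
LOAD_FAST s → push 8. Stack: [8]
RETURN_VALUE → return 8.

8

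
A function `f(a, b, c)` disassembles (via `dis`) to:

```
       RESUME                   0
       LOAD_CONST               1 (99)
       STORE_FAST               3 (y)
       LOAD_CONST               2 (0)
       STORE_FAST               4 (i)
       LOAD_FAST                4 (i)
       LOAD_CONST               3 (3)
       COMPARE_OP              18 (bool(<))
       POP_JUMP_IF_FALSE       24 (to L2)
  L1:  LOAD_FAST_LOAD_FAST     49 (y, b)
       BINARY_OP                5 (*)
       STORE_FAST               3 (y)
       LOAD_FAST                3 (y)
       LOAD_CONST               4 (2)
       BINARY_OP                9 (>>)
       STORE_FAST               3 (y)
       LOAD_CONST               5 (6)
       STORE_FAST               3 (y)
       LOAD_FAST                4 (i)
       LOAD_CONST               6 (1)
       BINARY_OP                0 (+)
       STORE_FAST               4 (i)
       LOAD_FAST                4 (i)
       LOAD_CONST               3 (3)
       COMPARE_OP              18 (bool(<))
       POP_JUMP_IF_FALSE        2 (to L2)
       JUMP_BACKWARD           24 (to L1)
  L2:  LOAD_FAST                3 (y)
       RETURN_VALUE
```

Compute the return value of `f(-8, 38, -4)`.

6

LOAD_CONST → push 99. Stack: [99]
STORE_FAST y → y=99. Stack: []
LOAD_CONST → push 0. Stack: [0]
STORE_FAST i → i=0. Stack: []
LOAD_FAST i → push 0. Stack: [0]
LOAD_CONST → push 3. Stack: [0, 3]
COMPARE_OP bool(<) → 0 vs 3 = True. Stack: [True]
POP_JUMP_IF_FALSE → pop True; no jump. Stack: []
LOAD_FAST_LOAD_FAST y,b → push 99,38. Stack: [99, 38]
BINARY_OP * → 99 * 38 = 3762. Stack: [3762]
STORE_FAST y → y=3762. Stack: []
LOAD_FAST y → push 3762. Stack: [3762]
LOAD_CONST → push 2. Stack: [3762, 2]
BINARY_OP >> → 3762 >> 2 = 940. Stack: [940]
STORE_FAST y → y=940. Stack: []
LOAD_CONST → push 6. Stack: [6]
STORE_FAST y → y=6. Stack: []
LOAD_FAST i → push 0. Stack: [0]
LOAD_CONST → push 1. Stack: [0, 1]
BINARY_OP + → 0 + 1 = 1. Stack: [1]
STORE_FAST i → i=1. Stack: []
LOAD_FAST i → push 1. Stack: [1]
LOAD_CONST → push 3. Stack: [1, 3]
COMPARE_OP bool(<) → 1 vs 3 = True. Stack: [True]
POP_JUMP_IF_FALSE → pop True; no jump. Stack: []
LOAD_FAST_LOAD_FAST y,b → push 6,38. Stack: [6, 38]
BINARY_OP * → 6 * 38 = 228. Stack: [228]
STORE_FAST y → y=228. Stack: []
LOAD_FAST y → push 228. Stack: [228]
LOAD_CONST → push 2. Stack: [228, 2]
BINARY_OP >> → 228 >> 2 = 57. Stack: [57]
STORE_FAST y → y=57. Stack: []
LOAD_CONST → push 6. Stack: [6]
STORE_FAST y → y=6. Stack: []
LOAD_FAST i → push 1. Stack: [1]
LOAD_CONST → push 1. Stack: [1, 1]
BINARY_OP + → 1 + 1 = 2. Stack: [2]
STORE_FAST i → i=2. Stack: []
LOAD_FAST i → push 2. Stack: [2]
LOAD_CONST → push 3. Stack: [2, 3]
COMPARE_OP bool(<) → 2 vs 3 = True. Stack: [True]
POP_JUMP_IF_FALSE → pop True; no jump. Stack: []
LOAD_FAST_LOAD_FAST y,b → push 6,38. Stack: [6, 38]
BINARY_OP * → 6 * 38 = 228. Stack: [228]
STORE_FAST y → y=228. Stack: []
LOAD_FAST y → push 228. Stack: [228]
LOAD_CONST → push 2. Stack: [228, 2]
BINARY_OP >> → 228 >> 2 = 57. Stack: [57]
STORE_FAST y → y=57. Stack: []
LOAD_CONST → push 6. Stack: [6]
STORE_FAST y → y=6. Stack: []
LOAD_FAST i → push 2. Stack: [2]
LOAD_CONST → push 1. Stack: [2, 1]
BINARY_OP + → 2 + 1 = 3. Stack: [3]
STORE_FAST i → i=3. Stack: []
LOAD_FAST i → push 3. Stack: [3]
LOAD_CONST → push 3. Stack: [3, 3]
COMPARE_OP bool(<) → 3 vs 3 = False. Stack: [False]
POP_JUMP_IF_FALSE → pop False; jump. Stack: []
LOAD_FAST y → push 6. Stack: [6]
RETURN_VALUE → return 6.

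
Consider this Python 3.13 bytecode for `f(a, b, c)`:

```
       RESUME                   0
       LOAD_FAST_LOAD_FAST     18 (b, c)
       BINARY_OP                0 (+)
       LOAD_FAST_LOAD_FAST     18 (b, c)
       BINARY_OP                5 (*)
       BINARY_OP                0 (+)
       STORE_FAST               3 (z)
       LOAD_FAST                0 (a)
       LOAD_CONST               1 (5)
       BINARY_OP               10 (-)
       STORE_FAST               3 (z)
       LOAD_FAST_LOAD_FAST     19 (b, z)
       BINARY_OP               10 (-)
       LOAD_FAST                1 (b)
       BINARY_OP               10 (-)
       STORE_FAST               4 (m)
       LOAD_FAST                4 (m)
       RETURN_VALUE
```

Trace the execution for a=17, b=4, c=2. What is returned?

-12

LOAD_FAST_LOAD_FAST b,c → push 4,2. Stack: [4, 2]
BINARY_OP + → 4 + 2 = 6. Stack: [6]
LOAD_FAST_LOAD_FAST b,c → push 4,2. Stack: [6, 4, 2]
BINARY_OP * → 4 * 2 = 8. Stack: [6, 8]
BINARY_OP + → 6 + 8 = 14. Stack: [14]
STORE_FAST z → z=14. Stack: []
LOAD_FAST a → push 17. Stack: [17]
LOAD_CONST → push 5. Stack: [17, 5]
BINARY_OP - → 17 - 5 = 12. Stack: [12]
STORE_FAST z → z=12. Stack: []
LOAD_FAST_LOAD_FAST b,z → push 4,12. Stack: [4, 12]
BINARY_OP - → 4 - 12 = -8. Stack: [-8]
LOAD_FAST b → push 4. Stack: [-8, 4]
BINARY_OP - → -8 - 4 = -12. Stack: [-12]
STORE_FAST m → m=-12. Stack: []
LOAD_FAST m → push -12. Stack: [-12]
RETURN_VALUE → return -12.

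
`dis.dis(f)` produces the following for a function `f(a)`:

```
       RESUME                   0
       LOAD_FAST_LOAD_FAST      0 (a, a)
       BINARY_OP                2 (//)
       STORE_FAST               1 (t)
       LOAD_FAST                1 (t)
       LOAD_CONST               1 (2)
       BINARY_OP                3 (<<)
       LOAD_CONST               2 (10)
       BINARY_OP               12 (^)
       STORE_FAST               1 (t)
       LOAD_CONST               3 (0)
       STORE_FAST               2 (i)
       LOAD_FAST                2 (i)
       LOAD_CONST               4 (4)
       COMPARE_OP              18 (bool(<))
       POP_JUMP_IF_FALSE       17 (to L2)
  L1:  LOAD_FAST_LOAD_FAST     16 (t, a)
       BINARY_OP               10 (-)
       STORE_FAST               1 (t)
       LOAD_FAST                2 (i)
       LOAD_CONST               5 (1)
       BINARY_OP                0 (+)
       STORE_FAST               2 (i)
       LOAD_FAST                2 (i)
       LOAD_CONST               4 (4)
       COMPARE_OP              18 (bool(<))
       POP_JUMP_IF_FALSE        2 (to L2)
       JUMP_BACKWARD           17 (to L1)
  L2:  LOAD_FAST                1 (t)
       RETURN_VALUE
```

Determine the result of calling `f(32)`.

-114

LOAD_FAST_LOAD_FAST a,a → push 32,32. Stack: [32, 32]
BINARY_OP // → 32 // 32 = 1. Stack: [1]
STORE_FAST t → t=1. Stack: []
LOAD_FAST t → push 1. Stack: [1]
LOAD_CONST → push 2. Stack: [1, 2]
BINARY_OP << → 1 << 2 = 4. Stack: [4]
LOAD_CONST → push 10. Stack: [4, 10]
BINARY_OP ^ → 4 ^ 10 = 14. Stack: [14]
STORE_FAST t → t=14. Stack: []
LOAD_CONST → push 0. Stack: [0]
STORE_FAST i → i=0. Stack: []
LOAD_FAST i → push 0. Stack: [0]
LOAD_CONST → push 4. Stack: [0, 4]
COMPARE_OP bool(<) → 0 vs 4 = True. Stack: [True]
POP_JUMP_IF_FALSE → pop True; no jump. Stack: []
LOAD_FAST_LOAD_FAST t,a → push 14,32. Stack: [14, 32]
BINARY_OP - → 14 - 32 = -18. Stack: [-18]
STORE_FAST t → t=-18. Stack: []
LOAD_FAST i → push 0. Stack: [0]
LOAD_CONST → push 1. Stack: [0, 1]
BINARY_OP + → 0 + 1 = 1. Stack: [1]
STORE_FAST i → i=1. Stack: []
LOAD_FAST i → push 1. Stack: [1]
LOAD_CONST → push 4. Stack: [1, 4]
COMPARE_OP bool(<) → 1 vs 4 = True. Stack: [True]
POP_JUMP_IF_FALSE → pop True; no jump. Stack: []
LOAD_FAST_LOAD_FAST t,a → push -18,32. Stack: [-18, 32]
BINARY_OP - → -18 - 32 = -50. Stack: [-50]
STORE_FAST t → t=-50. Stack: []
LOAD_FAST i → push 1. Stack: [1]
LOAD_CONST → push 1. Stack: [1, 1]
BINARY_OP + → 1 + 1 = 2. Stack: [2]
STORE_FAST i → i=2. Stack: []
LOAD_FAST i → push 2. Stack: [2]
LOAD_CONST → push 4. Stack: [2, 4]
COMPARE_OP bool(<) → 2 vs 4 = True. Stack: [True]
POP_JUMP_IF_FALSE → pop True; no jump. Stack: []
LOAD_FAST_LOAD_FAST t,a → push -50,32. Stack: [-50, 32]
BINARY_OP - → -50 - 32 = -82. Stack: [-82]
STORE_FAST t → t=-82. Stack: []
LOAD_FAST i → push 2. Stack: [2]
LOAD_CONST → push 1. Stack: [2, 1]
BINARY_OP + → 2 + 1 = 3. Stack: [3]
STORE_FAST i → i=3. Stack: []
LOAD_FAST i → push 3. Stack: [3]
LOAD_CONST → push 4. Stack: [3, 4]
COMPARE_OP bool(<) → 3 vs 4 = True. Stack: [True]
POP_JUMP_IF_FALSE → pop True; no jump. Stack: []
LOAD_FAST_LOAD_FAST t,a → push -82,32. Stack: [-82, 32]
BINARY_OP - → -82 - 32 = -114. Stack: [-114]
STORE_FAST t → t=-114. Stack: []
LOAD_FAST i → push 3. Stack: [3]
LOAD_CONST → push 1. Stack: [3, 1]
BINARY_OP + → 3 + 1 = 4. Stack: [4]
STORE_FAST i → i=4. Stack: []
LOAD_FAST i → push 4. Stack: [4]
LOAD_CONST → push 4. Stack: [4, 4]
COMPARE_OP bool(<) → 4 vs 4 = False. Stack: [False]
POP_JUMP_IF_FALSE → pop False; jump. Stack: []
LOAD_FAST t → push -114. Stack: [-114]
RETURN_VALUE → return -114.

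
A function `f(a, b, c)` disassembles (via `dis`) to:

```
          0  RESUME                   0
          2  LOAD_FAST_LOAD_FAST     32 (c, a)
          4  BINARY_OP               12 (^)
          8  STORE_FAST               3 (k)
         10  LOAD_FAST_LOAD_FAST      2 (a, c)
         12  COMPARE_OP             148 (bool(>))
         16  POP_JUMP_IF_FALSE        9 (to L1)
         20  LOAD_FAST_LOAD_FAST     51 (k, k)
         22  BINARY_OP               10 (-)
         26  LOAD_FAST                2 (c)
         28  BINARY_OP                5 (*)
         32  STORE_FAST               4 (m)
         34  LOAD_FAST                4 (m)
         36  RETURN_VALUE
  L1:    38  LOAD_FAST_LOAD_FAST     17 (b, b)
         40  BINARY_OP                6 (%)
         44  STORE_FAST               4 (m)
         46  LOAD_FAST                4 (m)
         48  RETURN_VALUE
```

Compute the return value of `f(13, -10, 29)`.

0

LOAD_FAST_LOAD_FAST c,a → push 29,13. Stack: [29, 13]
BINARY_OP ^ → 29 ^ 13 = 16. Stack: [16]
STORE_FAST k → k=16. Stack: []
LOAD_FAST_LOAD_FAST a,c → push 13,29. Stack: [13, 29]
COMPARE_OP bool(>) → 13 vs 29 = False. Stack: [False]
POP_JUMP_IF_FALSE → pop False; jump. Stack: []
LOAD_FAST_LOAD_FAST b,b → push -10,-10. Stack: [-10, -10]
BINARY_OP % → -10 % -10 = 0. Stack: [0]
STORE_FAST m → m=0. Stack: []
LOAD_FAST m → push 0. Stack: [0]
RETURN_VALUE → return 0.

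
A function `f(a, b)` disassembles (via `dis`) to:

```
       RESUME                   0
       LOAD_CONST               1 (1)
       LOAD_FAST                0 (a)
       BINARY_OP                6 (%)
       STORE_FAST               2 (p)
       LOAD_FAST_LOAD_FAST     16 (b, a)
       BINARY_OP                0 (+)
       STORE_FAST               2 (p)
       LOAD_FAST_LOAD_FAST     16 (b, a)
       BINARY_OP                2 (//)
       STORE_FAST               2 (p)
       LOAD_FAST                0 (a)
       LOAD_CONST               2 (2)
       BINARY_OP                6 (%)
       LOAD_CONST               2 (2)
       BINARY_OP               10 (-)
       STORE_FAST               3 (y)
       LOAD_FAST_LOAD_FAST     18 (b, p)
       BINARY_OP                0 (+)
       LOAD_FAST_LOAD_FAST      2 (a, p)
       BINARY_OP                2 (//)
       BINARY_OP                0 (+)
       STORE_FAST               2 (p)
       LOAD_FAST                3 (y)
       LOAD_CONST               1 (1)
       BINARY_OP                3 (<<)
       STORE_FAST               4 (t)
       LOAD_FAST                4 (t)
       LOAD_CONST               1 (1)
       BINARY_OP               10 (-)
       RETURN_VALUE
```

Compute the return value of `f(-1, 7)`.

-3

LOAD_CONST → push 1. Stack: [1]
LOAD_FAST a → push -1. Stack: [1, -1]
BINARY_OP % → 1 % -1 = 0. Stack: [0]
STORE_FAST p → p=0. Stack: []
LOAD_FAST_LOAD_FAST b,a → push 7,-1. Stack: [7, -1]
BINARY_OP + → 7 + -1 = 6. Stack: [6]
STORE_FAST p → p=6. Stack: []
LOAD_FAST_LOAD_FAST b,a → push 7,-1. Stack: [7, -1]
BINARY_OP // → 7 // -1 = -7. Stack: [-7]
STORE_FAST p → p=-7. Stack: []
LOAD_FAST a → push -1. Stack: [-1]
LOAD_CONST → push 2. Stack: [-1, 2]
BINARY_OP % → -1 % 2 = 1. Stack: [1]
LOAD_CONST → push 2. Stack: [1, 2]
BINARY_OP - → 1 - 2 = -1. Stack: [-1]
STORE_FAST y → y=-1. Stack: []
LOAD_FAST_LOAD_FAST b,p → push 7,-7. Stack: [7, -7]
BINARY_OP + → 7 + -7 = 0. Stack: [0]
LOAD_FAST_LOAD_FAST a,p → push -1,-7. Stack: [0, -1, -7]
BINARY_OP // → -1 // -7 = 0. Stack: [0, 0]
BINARY_OP + → 0 + 0 = 0. Stack: [0]
STORE_FAST p → p=0. Stack: []
LOAD_FAST y → push -1. Stack: [-1]
LOAD_CONST → push 1. Stack: [-1, 1]
BINARY_OP << → -1 << 1 = -2. Stack: [-2]
STORE_FAST t → t=-2. Stack: []
LOAD_FAST t → push -2. Stack: [-2]
LOAD_CONST → push 1. Stack: [-2, 1]
BINARY_OP - → -2 - 1 = -3. Stack: [-3]
RETURN_VALUE → return -3.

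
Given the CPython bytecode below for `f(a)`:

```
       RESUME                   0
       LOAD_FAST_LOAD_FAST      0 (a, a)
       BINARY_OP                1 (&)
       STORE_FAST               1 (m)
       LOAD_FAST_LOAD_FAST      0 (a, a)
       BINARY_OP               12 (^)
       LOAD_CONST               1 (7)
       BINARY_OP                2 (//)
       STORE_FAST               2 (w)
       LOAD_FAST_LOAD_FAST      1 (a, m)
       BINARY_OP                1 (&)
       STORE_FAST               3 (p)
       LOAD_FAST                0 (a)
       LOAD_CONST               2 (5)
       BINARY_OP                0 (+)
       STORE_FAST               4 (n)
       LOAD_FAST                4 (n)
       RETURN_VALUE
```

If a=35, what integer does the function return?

40

LOAD_FAST_LOAD_FAST a,a → push 35,35. Stack: [35, 35]
BINARY_OP & → 35 & 35 = 35. Stack: [35]
STORE_FAST m → m=35. Stack: []
LOAD_FAST_LOAD_FAST a,a → push 35,35. Stack: [35, 35]
BINARY_OP ^ → 35 ^ 35 = 0. Stack: [0]
LOAD_CONST → push 7. Stack: [0, 7]
BINARY_OP // → 0 // 7 = 0. Stack: [0]
STORE_FAST w → w=0. Stack: []
LOAD_FAST_LOAD_FAST a,m → push 35,35. Stack: [35, 35]
BINARY_OP & → 35 & 35 = 35. Stack: [35]
STORE_FAST p → p=35. Stack: []
LOAD_FAST a → push 35. Stack: [35]
LOAD_CONST → push 5. Stack: [35, 5]
BINARY_OP + → 35 + 5 = 40. Stack: [40]
STORE_FAST n → n=40. Stack: []
LOAD_FAST n → push 40. Stack: [40]
RETURN_VALUE → return 40.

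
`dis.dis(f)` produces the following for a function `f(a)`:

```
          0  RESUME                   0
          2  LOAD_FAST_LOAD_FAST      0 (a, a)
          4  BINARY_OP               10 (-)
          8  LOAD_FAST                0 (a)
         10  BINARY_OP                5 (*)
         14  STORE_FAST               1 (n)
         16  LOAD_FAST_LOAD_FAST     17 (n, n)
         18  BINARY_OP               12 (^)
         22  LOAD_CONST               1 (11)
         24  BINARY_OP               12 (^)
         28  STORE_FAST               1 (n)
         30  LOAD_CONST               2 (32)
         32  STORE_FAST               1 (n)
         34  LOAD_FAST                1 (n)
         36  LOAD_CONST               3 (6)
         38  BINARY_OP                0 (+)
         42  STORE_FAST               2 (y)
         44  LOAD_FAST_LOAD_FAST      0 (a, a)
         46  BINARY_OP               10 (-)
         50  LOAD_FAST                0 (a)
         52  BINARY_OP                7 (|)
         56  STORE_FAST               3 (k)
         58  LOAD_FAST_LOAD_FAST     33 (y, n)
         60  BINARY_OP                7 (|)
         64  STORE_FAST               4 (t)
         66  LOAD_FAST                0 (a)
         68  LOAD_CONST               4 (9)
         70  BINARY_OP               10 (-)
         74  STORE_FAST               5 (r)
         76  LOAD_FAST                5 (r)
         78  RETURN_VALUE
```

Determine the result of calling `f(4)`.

-5

LOAD_FAST_LOAD_FAST a,a → push 4,4. Stack: [4, 4]
BINARY_OP - → 4 - 4 = 0. Stack: [0]
LOAD_FAST a → push 4. Stack: [0, 4]
BINARY_OP * → 0 * 4 = 0. Stack: [0]
STORE_FAST n → n=0. Stack: []
LOAD_FAST_LOAD_FAST n,n → push 0,0. Stack: [0, 0]
BINARY_OP ^ → 0 ^ 0 = 0. Stack: [0]
LOAD_CONST → push 11. Stack: [0, 11]
BINARY_OP ^ → 0 ^ 11 = 11. Stack: [11]
STORE_FAST n → n=11. Stack: []
LOAD_CONST → push 32. Stack: [32]
STORE_FAST n → n=32. Stack: []
LOAD_FAST n → push 32. Stack: [32]
LOAD_CONST → push 6. Stack: [32, 6]
BINARY_OP + → 32 + 6 = 38. Stack: [38]
STORE_FAST y → y=38. Stack: []
LOAD_FAST_LOAD_FAST a,a → push 4,4. Stack: [4, 4]
BINARY_OP - → 4 - 4 = 0. Stack: [0]
LOAD_FAST a → push 4. Stack: [0, 4]
BINARY_OP | → 0 | 4 = 4. Stack: [4]
STORE_FAST k → k=4. Stack: []
LOAD_FAST_LOAD_FAST y,n → push 38,32. Stack: [38, 32]
BINARY_OP | → 38 | 32 = 38. Stack: [38]
STORE_FAST t → t=38. Stack: []
LOAD_FAST a → push 4. Stack: [4]
LOAD_CONST → push 9. Stack: [4, 9]
BINARY_OP - → 4 - 9 = -5. Stack: [-5]
STORE_FAST r → r=-5. Stack: []
LOAD_FAST r → push -5. Stack: [-5]
RETURN_VALUE → return -5.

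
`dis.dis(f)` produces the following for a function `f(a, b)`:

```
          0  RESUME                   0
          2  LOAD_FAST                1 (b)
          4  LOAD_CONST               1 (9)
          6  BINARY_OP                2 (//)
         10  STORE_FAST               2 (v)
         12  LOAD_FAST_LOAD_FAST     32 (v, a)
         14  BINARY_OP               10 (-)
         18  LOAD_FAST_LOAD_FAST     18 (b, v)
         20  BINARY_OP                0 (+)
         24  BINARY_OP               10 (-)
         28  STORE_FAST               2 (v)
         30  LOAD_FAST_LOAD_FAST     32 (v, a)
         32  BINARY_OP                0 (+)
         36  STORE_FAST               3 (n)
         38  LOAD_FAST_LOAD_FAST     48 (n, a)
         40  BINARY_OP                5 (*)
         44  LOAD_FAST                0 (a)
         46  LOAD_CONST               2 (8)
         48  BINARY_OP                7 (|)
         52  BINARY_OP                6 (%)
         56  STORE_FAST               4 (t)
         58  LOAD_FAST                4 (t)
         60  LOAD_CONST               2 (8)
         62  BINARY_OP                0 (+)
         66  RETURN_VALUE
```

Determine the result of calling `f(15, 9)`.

8

LOAD_FAST b → push 9. Stack: [9]
LOAD_CONST → push 9. Stack: [9, 9]
BINARY_OP // → 9 // 9 = 1. Stack: [1]
STORE_FAST v → v=1. Stack: []
LOAD_FAST_LOAD_FAST v,a → push 1,15. Stack: [1, 15]
BINARY_OP - → 1 - 15 = -14. Stack: [-14]
LOAD_FAST_LOAD_FAST b,v → push 9,1. Stack: [-14, 9, 1]
BINARY_OP + → 9 + 1 = 10. Stack: [-14, 10]
BINARY_OP - → -14 - 10 = -24. Stack: [-24]
STORE_FAST v → v=-24. Stack: []
LOAD_FAST_LOAD_FAST v,a → push -24,15. Stack: [-24, 15]
BINARY_OP + → -24 + 15 = -9. Stack: [-9]
STORE_FAST n → n=-9. Stack: []
LOAD_FAST_LOAD_FAST n,a → push -9,15. Stack: [-9, 15]
BINARY_OP * → -9 * 15 = -135. Stack: [-135]
LOAD_FAST a → push 15. Stack: [-135, 15]
LOAD_CONST → push 8. Stack: [-135, 15, 8]
BINARY_OP | → 15 | 8 = 15. Stack: [-135, 15]
BINARY_OP % → -135 % 15 = 0. Stack: [0]
STORE_FAST t → t=0. Stack: []
LOAD_FAST t → push 0. Stack: [0]
LOAD_CONST → push 8. Stack: [0, 8]
BINARY_OP + → 0 + 8 = 8. Stack: [8]
RETURN_VALUE → return 8.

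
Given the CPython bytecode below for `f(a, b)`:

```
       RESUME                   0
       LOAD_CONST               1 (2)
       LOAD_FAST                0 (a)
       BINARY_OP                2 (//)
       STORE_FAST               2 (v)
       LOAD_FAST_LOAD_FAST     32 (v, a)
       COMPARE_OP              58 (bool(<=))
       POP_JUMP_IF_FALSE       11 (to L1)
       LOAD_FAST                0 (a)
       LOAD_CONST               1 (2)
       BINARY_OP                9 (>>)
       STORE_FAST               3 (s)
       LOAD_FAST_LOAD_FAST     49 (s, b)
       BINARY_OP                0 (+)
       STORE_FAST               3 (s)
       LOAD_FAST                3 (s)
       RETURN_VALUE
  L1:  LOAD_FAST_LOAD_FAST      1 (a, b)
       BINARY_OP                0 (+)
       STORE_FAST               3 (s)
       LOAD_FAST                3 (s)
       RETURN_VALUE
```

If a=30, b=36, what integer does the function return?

LOAD_CONST → push 2. Stack: [2]
LOAD_FAST a → push 30. Stack: [2, 30]
BINARY_OP // → 2 // 30 = 0. Stack: [0]
STORE_FAST v → v=0. Stack: []
LOAD_FAST_LOAD_FAST v,a → push 0,30. Stack: [0, 30]
COMPARE_OP bool(<=) → 0 vs 30 = True. Stack: [True]
POP_JUMP_IF_FALSE → pop True; no jump. Stack: []
LOAD_FAST a → push 30. Stack: [30]
LOAD_CONST → push 2. Stack: [30, 2]
BINARY_OP >> → 30 >> 2 = 7. Stack: [7]
STORE_FAST s → s=7. Stack: []
LOAD_FAST_LOAD_FAST s,b → push 7,36. Stack: [7, 36]
BINARY_OP + → 7 + 36 = 43. Stack: [43]
STORE_FAST s → s=43. Stack: []
LOAD_FAST s → push 43. Stack: [43]
RETURN_VALUE → return 43.

43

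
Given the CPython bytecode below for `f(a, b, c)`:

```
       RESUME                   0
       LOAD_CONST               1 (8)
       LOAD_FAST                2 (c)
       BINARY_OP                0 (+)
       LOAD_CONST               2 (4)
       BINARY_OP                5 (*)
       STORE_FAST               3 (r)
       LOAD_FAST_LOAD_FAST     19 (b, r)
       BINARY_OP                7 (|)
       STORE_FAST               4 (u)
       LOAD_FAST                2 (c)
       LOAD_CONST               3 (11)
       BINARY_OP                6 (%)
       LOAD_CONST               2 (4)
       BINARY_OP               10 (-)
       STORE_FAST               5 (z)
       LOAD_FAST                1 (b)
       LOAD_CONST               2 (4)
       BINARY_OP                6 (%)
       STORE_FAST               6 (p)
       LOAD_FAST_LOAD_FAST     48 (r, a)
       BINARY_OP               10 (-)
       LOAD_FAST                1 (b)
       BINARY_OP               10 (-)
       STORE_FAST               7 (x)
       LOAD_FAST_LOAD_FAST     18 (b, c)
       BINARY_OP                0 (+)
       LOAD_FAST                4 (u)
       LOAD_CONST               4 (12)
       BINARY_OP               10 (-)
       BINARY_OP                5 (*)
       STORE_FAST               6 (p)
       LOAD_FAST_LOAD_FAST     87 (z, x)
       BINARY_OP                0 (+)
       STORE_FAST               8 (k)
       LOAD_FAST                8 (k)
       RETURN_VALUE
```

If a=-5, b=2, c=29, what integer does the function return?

154

LOAD_CONST → push 8. Stack: [8]
LOAD_FAST c → push 29. Stack: [8, 29]
BINARY_OP + → 8 + 29 = 37. Stack: [37]
LOAD_CONST → push 4. Stack: [37, 4]
BINARY_OP * → 37 * 4 = 148. Stack: [148]
STORE_FAST r → r=148. Stack: []
LOAD_FAST_LOAD_FAST b,r → push 2,148. Stack: [2, 148]
BINARY_OP | → 2 | 148 = 150. Stack: [150]
STORE_FAST u → u=150. Stack: []
LOAD_FAST c → push 29. Stack: [29]
LOAD_CONST → push 11. Stack: [29, 11]
BINARY_OP % → 29 % 11 = 7. Stack: [7]
LOAD_CONST → push 4. Stack: [7, 4]
BINARY_OP - → 7 - 4 = 3. Stack: [3]
STORE_FAST z → z=3. Stack: []
LOAD_FAST b → push 2. Stack: [2]
LOAD_CONST → push 4. Stack: [2, 4]
BINARY_OP % → 2 % 4 = 2. Stack: [2]
STORE_FAST p → p=2. Stack: []
LOAD_FAST_LOAD_FAST r,a → push 148,-5. Stack: [148, -5]
BINARY_OP - → 148 - -5 = 153. Stack: [153]
LOAD_FAST b → push 2. Stack: [153, 2]
BINARY_OP - → 153 - 2 = 151. Stack: [151]
STORE_FAST x → x=151. Stack: []
LOAD_FAST_LOAD_FAST b,c → push 2,29. Stack: [2, 29]
BINARY_OP + → 2 + 29 = 31. Stack: [31]
LOAD_FAST u → push 150. Stack: [31, 150]
LOAD_CONST → push 12. Stack: [31, 150, 12]
BINARY_OP - → 150 - 12 = 138. Stack: [31, 138]
BINARY_OP * → 31 * 138 = 4278. Stack: [4278]
STORE_FAST p → p=4278. Stack: []
LOAD_FAST_LOAD_FAST z,x → push 3,151. Stack: [3, 151]
BINARY_OP + → 3 + 151 = 154. Stack: [154]
STORE_FAST k → k=154. Stack: []
LOAD_FAST k → push 154. Stack: [154]
RETURN_VALUE → return 154.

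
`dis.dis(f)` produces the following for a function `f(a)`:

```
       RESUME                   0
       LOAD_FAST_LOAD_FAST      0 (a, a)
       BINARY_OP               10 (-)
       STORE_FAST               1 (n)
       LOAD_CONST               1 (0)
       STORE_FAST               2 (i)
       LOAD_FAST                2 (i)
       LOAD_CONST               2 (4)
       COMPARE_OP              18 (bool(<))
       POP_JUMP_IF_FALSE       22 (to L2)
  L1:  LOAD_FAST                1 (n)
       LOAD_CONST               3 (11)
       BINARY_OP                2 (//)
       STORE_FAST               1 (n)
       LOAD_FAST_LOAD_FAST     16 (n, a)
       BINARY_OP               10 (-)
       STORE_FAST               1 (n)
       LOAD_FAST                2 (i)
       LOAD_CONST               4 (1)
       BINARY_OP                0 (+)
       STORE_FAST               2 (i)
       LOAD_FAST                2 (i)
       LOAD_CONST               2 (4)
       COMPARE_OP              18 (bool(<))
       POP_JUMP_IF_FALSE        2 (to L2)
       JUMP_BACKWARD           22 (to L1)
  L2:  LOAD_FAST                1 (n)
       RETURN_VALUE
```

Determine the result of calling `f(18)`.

-20

LOAD_FAST_LOAD_FAST a,a → push 18,18
BINARY_OP - → 18 - 18 = 0
STORE_FAST n → n=0
LOAD_CONST → push 0
STORE_FAST i → i=0
LOAD_FAST i → push 0
LOAD_CONST → push 4
COMPARE_OP bool(<) → 0 vs 4 = True
POP_JUMP_IF_FALSE → pop True; no jump
LOAD_FAST n → push 0
LOAD_CONST → push 11
BINARY_OP // → 0 // 11 = 0
STORE_FAST n → n=0
LOAD_FAST_LOAD_FAST n,a → push 0,18
BINARY_OP - → 0 - 18 = -18
STORE_FAST n → n=-18
LOAD_FAST i → push 0
LOAD_CONST → push 1
BINARY_OP + → 0 + 1 = 1
STORE_FAST i → i=1
LOAD_FAST i → push 1
LOAD_CONST → push 4
COMPARE_OP bool(<) → 1 vs 4 = True
POP_JUMP_IF_FALSE → pop True; no jump
LOAD_FAST n → push -18
LOAD_CONST → push 11
BINARY_OP // → -18 // 11 = -2
STORE_FAST n → n=-2
LOAD_FAST_LOAD_FAST n,a → push -2,18
BINARY_OP - → -2 - 18 = -20
STORE_FAST n → n=-20
LOAD_FAST i → push 1
LOAD_CONST → push 1
BINARY_OP + → 1 + 1 = 2
STORE_FAST i → i=2
LOAD_FAST i → push 2
LOAD_CONST → push 4
COMPARE_OP bool(<) → 2 vs 4 = True
POP_JUMP_IF_FALSE → pop True; no jump
LOAD_FAST n → push -20
LOAD_CONST → push 11
BINARY_OP // → -20 // 11 = -2
STORE_FAST n → n=-2
LOAD_FAST_LOAD_FAST n,a → push -2,18
BINARY_OP - → -2 - 18 = -20
STORE_FAST n → n=-20
LOAD_FAST i → push 2
LOAD_CONST → push 1
BINARY_OP + → 2 + 1 = 3
STORE_FAST i → i=3
LOAD_FAST i → push 3
LOAD_CONST → push 4
COMPARE_OP bool(<) → 3 vs 4 = True
POP_JUMP_IF_FALSE → pop True; no jump
LOAD_FAST n → push -20
LOAD_CONST → push 11
BINARY_OP // → -20 // 11 = -2
STORE_FAST n → n=-2
LOAD_FAST_LOAD_FAST n,a → push -2,18
BINARY_OP - → -2 - 18 = -20
STORE_FAST n → n=-20
LOAD_FAST i → push 3
LOAD_CONST → push 1
BINARY_OP + → 3 + 1 = 4
STORE_FAST i → i=4
LOAD_FAST i → push 4
LOAD_CONST → push 4
COMPARE_OP bool(<) → 4 vs 4 = False
POP_JUMP_IF_FALSE → pop False; jump
LOAD_FAST n → push -20
RETURN_VALUE → return -20.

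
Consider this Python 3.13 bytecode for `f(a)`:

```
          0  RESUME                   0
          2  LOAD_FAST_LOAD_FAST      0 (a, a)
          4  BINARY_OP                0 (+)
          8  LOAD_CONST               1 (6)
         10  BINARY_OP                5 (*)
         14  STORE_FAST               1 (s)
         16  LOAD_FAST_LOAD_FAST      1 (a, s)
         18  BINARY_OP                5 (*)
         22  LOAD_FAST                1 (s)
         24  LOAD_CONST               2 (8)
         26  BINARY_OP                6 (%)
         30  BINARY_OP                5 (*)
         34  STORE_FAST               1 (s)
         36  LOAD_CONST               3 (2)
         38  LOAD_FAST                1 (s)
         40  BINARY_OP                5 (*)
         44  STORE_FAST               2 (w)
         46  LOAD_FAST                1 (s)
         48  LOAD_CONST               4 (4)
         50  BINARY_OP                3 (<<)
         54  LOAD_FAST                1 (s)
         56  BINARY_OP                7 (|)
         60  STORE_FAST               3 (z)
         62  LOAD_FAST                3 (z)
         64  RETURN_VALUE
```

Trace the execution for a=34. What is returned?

LOAD_FAST_LOAD_FAST a,a → push 34,34. Stack: [34, 34]
BINARY_OP + → 34 + 34 = 68. Stack: [68]
LOAD_CONST → push 6. Stack: [68, 6]
BINARY_OP * → 68 * 6 = 408. Stack: [408]
STORE_FAST s → s=408. Stack: []
LOAD_FAST_LOAD_FAST a,s → push 34,408. Stack: [34, 408]
BINARY_OP * → 34 * 408 = 13872. Stack: [13872]
LOAD_FAST s → push 408. Stack: [13872, 408]
LOAD_CONST → push 8. Stack: [13872, 408, 8]
BINARY_OP % → 408 % 8 = 0. Stack: [13872, 0]
BINARY_OP * → 13872 * 0 = 0. Stack: [0]
STORE_FAST s → s=0. Stack: []
LOAD_CONST → push 2. Stack: [2]
LOAD_FAST s → push 0. Stack: [2, 0]
BINARY_OP * → 2 * 0 = 0. Stack: [0]
STORE_FAST w → w=0. Stack: []
LOAD_FAST s → push 0. Stack: [0]
LOAD_CONST → push 4. Stack: [0, 4]
BINARY_OP << → 0 << 4 = 0. Stack: [0]
LOAD_FAST s → push 0. Stack: [0, 0]
BINARY_OP | → 0 | 0 = 0. Stack: [0]
STORE_FAST z → z=0. Stack: []
LOAD_FAST z → push 0. Stack: [0]
RETURN_VALUE → return 0.

0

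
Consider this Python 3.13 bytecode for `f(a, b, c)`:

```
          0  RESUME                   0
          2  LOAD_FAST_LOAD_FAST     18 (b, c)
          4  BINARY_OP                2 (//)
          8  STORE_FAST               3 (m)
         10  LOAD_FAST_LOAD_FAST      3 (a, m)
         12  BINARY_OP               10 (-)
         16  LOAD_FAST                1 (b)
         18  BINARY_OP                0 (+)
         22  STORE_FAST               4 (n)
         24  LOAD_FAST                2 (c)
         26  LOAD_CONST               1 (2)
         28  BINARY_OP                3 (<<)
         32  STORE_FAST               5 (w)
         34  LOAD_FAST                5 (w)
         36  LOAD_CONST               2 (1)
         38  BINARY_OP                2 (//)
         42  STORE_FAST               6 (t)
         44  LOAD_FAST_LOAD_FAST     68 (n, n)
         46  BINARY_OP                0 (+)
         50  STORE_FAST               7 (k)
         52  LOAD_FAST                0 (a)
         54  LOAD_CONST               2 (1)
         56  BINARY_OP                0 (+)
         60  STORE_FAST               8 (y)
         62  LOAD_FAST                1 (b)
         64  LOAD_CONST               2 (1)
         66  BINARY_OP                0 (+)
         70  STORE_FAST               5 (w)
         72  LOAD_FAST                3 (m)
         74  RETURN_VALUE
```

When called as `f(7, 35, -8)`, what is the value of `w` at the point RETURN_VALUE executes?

LOAD_FAST_LOAD_FAST b,c → push 35,-8. Stack: [35, -8]
BINARY_OP // → 35 // -8 = -5. Stack: [-5]
STORE_FAST m → m=-5. Stack: []
LOAD_FAST_LOAD_FAST a,m → push 7,-5. Stack: [7, -5]
BINARY_OP - → 7 - -5 = 12. Stack: [12]
LOAD_FAST b → push 35. Stack: [12, 35]
BINARY_OP + → 12 + 35 = 47. Stack: [47]
STORE_FAST n → n=47. Stack: []
LOAD_FAST c → push -8. Stack: [-8]
LOAD_CONST → push 2. Stack: [-8, 2]
BINARY_OP << → -8 << 2 = -32. Stack: [-32]
STORE_FAST w → w=-32. Stack: []
LOAD_FAST w → push -32. Stack: [-32]
LOAD_CONST → push 1. Stack: [-32, 1]
BINARY_OP // → -32 // 1 = -32. Stack: [-32]
STORE_FAST t → t=-32. Stack: []
LOAD_FAST_LOAD_FAST n,n → push 47,47. Stack: [47, 47]
BINARY_OP + → 47 + 47 = 94. Stack: [94]
STORE_FAST k → k=94. Stack: []
LOAD_FAST a → push 7. Stack: [7]
LOAD_CONST → push 1. Stack: [7, 1]
BINARY_OP + → 7 + 1 = 8. Stack: [8]
STORE_FAST y → y=8. Stack: []
LOAD_FAST b → push 35. Stack: [35]
LOAD_CONST → push 1. Stack: [35, 1]
BINARY_OP + → 35 + 1 = 36. Stack: [36]
STORE_FAST w → w=36. Stack: []
LOAD_FAST m → push -5. Stack: [-5]
RETURN_VALUE → return -5.

36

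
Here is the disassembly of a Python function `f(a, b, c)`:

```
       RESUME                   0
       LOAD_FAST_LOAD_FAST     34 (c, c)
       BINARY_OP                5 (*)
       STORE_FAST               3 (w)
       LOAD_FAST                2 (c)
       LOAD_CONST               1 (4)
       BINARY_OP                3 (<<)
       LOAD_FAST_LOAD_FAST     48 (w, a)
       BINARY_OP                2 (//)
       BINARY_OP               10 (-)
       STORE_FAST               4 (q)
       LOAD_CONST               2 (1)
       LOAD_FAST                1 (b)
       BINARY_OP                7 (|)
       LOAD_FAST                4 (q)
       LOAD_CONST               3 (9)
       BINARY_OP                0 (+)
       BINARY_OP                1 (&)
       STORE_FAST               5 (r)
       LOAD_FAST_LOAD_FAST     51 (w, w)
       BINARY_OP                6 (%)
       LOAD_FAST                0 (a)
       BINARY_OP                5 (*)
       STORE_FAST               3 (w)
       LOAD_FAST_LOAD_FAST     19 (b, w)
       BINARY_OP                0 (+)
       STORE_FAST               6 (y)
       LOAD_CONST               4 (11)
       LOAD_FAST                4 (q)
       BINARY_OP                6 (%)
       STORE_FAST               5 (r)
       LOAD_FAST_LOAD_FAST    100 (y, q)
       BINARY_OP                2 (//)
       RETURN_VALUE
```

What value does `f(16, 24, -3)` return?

LOAD_FAST_LOAD_FAST c,c → push -3,-3. Stack: [-3, -3]
BINARY_OP * → -3 * -3 = 9. Stack: [9]
STORE_FAST w → w=9. Stack: []
LOAD_FAST c → push -3. Stack: [-3]
LOAD_CONST → push 4. Stack: [-3, 4]
BINARY_OP << → -3 << 4 = -48. Stack: [-48]
LOAD_FAST_LOAD_FAST w,a → push 9,16. Stack: [-48, 9, 16]
BINARY_OP // → 9 // 16 = 0. Stack: [-48, 0]
BINARY_OP - → -48 - 0 = -48. Stack: [-48]
STORE_FAST q → q=-48. Stack: []
LOAD_CONST → push 1. Stack: [1]
LOAD_FAST b → push 24. Stack: [1, 24]
BINARY_OP | → 1 | 24 = 25. Stack: [25]
LOAD_FAST q → push -48. Stack: [25, -48]
LOAD_CONST → push 9. Stack: [25, -48, 9]
BINARY_OP + → -48 + 9 = -39. Stack: [25, -39]
BINARY_OP & → 25 & -39 = 25. Stack: [25]
STORE_FAST r → r=25. Stack: []
LOAD_FAST_LOAD_FAST w,w → push 9,9. Stack: [9, 9]
BINARY_OP % → 9 % 9 = 0. Stack: [0]
LOAD_FAST a → push 16. Stack: [0, 16]
BINARY_OP * → 0 * 16 = 0. Stack: [0]
STORE_FAST w → w=0. Stack: []
LOAD_FAST_LOAD_FAST b,w → push 24,0. Stack: [24, 0]
BINARY_OP + → 24 + 0 = 24. Stack: [24]
STORE_FAST y → y=24. Stack: []
LOAD_CONST → push 11. Stack: [11]
LOAD_FAST q → push -48. Stack: [11, -48]
BINARY_OP % → 11 % -48 = -37. Stack: [-37]
STORE_FAST r → r=-37. Stack: []
LOAD_FAST_LOAD_FAST y,q → push 24,-48. Stack: [24, -48]
BINARY_OP // → 24 // -48 = -1. Stack: [-1]
RETURN_VALUE → return -1.

-1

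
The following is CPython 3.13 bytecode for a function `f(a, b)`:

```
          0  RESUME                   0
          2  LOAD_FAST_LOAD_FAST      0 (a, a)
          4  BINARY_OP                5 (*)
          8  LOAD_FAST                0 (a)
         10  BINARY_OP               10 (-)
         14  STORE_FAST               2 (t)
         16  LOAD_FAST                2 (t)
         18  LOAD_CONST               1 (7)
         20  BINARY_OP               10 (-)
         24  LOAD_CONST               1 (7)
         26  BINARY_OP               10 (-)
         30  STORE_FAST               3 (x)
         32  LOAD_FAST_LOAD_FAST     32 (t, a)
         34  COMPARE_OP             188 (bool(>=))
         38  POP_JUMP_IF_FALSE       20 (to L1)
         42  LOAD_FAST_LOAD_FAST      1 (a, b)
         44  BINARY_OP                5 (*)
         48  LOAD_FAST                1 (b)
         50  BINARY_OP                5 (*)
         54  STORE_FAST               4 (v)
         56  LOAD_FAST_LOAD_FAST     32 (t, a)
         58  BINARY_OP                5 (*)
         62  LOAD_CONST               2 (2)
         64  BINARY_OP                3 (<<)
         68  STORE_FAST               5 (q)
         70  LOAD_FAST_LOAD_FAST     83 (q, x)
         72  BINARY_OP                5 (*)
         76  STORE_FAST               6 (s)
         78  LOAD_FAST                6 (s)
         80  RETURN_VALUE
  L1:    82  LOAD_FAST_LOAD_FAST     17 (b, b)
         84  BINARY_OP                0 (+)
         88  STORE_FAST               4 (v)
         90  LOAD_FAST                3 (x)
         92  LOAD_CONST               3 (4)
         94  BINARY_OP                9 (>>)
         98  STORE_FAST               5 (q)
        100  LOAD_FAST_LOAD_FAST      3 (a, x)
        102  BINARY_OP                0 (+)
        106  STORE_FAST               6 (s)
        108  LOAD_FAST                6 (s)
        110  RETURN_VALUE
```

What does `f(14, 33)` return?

1712256

LOAD_FAST_LOAD_FAST a,a → push 14,14. Stack: [14, 14]
BINARY_OP * → 14 * 14 = 196. Stack: [196]
LOAD_FAST a → push 14. Stack: [196, 14]
BINARY_OP - → 196 - 14 = 182. Stack: [182]
STORE_FAST t → t=182. Stack: []
LOAD_FAST t → push 182. Stack: [182]
LOAD_CONST → push 7. Stack: [182, 7]
BINARY_OP - → 182 - 7 = 175. Stack: [175]
LOAD_CONST → push 7. Stack: [175, 7]
BINARY_OP - → 175 - 7 = 168. Stack: [168]
STORE_FAST x → x=168. Stack: []
LOAD_FAST_LOAD_FAST t,a → push 182,14. Stack: [182, 14]
COMPARE_OP bool(>=) → 182 vs 14 = True. Stack: [True]
POP_JUMP_IF_FALSE → pop True; no jump. Stack: []
LOAD_FAST_LOAD_FAST a,b → push 14,33. Stack: [14, 33]
BINARY_OP * → 14 * 33 = 462. Stack: [462]
LOAD_FAST b → push 33. Stack: [462, 33]
BINARY_OP * → 462 * 33 = 15246. Stack: [15246]
STORE_FAST v → v=15246. Stack: []
LOAD_FAST_LOAD_FAST t,a → push 182,14. Stack: [182, 14]
BINARY_OP * → 182 * 14 = 2548. Stack: [2548]
LOAD_CONST → push 2. Stack: [2548, 2]
BINARY_OP << → 2548 << 2 = 10192. Stack: [10192]
STORE_FAST q → q=10192. Stack: []
LOAD_FAST_LOAD_FAST q,x → push 10192,168. Stack: [10192, 168]
BINARY_OP * → 10192 * 168 = 1712256. Stack: [1712256]
STORE_FAST s → s=1712256. Stack: []
LOAD_FAST s → push 1712256. Stack: [1712256]
RETURN_VALUE → return 1712256.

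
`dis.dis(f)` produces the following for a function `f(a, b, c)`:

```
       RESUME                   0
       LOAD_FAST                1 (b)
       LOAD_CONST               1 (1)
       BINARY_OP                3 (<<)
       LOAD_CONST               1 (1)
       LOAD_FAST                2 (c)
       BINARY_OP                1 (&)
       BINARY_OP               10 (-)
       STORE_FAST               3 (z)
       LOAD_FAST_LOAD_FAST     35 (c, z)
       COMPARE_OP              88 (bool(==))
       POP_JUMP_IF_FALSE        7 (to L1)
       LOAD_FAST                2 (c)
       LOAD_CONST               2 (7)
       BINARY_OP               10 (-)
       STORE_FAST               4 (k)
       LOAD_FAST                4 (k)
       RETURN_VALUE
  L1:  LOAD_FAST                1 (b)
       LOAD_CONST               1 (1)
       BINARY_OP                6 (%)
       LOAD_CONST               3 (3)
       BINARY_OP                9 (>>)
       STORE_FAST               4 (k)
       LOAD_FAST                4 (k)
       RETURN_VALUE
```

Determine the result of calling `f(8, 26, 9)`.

0

LOAD_FAST b → push 26. Stack: [26]
LOAD_CONST → push 1. Stack: [26, 1]
BINARY_OP << → 26 << 1 = 52. Stack: [52]
LOAD_CONST → push 1. Stack: [52, 1]
LOAD_FAST c → push 9. Stack: [52, 1, 9]
BINARY_OP & → 1 & 9 = 1. Stack: [52, 1]
BINARY_OP - → 52 - 1 = 51. Stack: [51]
STORE_FAST z → z=51. Stack: []
LOAD_FAST_LOAD_FAST c,z → push 9,51. Stack: [9, 51]
COMPARE_OP bool(==) → 9 vs 51 = False. Stack: [False]
POP_JUMP_IF_FALSE → pop False; jump. Stack: []
LOAD_FAST b → push 26. Stack: [26]
LOAD_CONST → push 1. Stack: [26, 1]
BINARY_OP % → 26 % 1 = 0. Stack: [0]
LOAD_CONST → push 3. Stack: [0, 3]
BINARY_OP >> → 0 >> 3 = 0. Stack: [0]
STORE_FAST k → k=0. Stack: []
LOAD_FAST k → push 0. Stack: [0]
RETURN_VALUE → return 0.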